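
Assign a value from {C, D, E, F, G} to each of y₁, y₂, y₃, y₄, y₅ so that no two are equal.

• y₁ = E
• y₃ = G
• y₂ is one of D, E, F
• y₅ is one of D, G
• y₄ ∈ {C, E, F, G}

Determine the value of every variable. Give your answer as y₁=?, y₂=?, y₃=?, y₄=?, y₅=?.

y₁=E, y₂=F, y₃=G, y₄=C, y₅=D

y₁'s domain is down to {E}, so y₁ = E. Remove E from y₂, y₄.
That leaves y₃ = G. Remove G from y₄, y₅.
y₅ must be D (only option left). So y₂ can't be D.
y₂'s domain is down to {F}, so y₂ = F. Strike F from y₄.
y₄ has just one choice, so y₄ = C.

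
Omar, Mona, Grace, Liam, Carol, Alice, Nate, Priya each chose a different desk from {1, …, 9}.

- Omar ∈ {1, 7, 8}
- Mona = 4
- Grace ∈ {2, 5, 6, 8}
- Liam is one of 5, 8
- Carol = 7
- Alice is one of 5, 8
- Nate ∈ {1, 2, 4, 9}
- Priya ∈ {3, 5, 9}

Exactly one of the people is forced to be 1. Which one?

Omar

Mona's domain is down to {4}, so Mona = 4. Strike 4 from Nate.
Carol's domain is down to {7}, so Carol = 7. Eliminate 7 elsewhere: Omar.
Liam and Alice share exactly the 2 values {5, 8}; by pigeonhole those values go to them, so strike 5, 8 from Omar, Grace, Priya.
So 1 goes to Omar.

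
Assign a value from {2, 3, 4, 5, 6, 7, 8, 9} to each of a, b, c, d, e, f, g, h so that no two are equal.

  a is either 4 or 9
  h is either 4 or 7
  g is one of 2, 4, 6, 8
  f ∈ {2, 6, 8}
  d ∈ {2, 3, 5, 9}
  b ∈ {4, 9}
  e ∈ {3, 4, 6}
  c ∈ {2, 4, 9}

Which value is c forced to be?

The 8 variables draw from only 8 values {2, 3, 4, 5, 6, 7, 8, 9}, so each is used; only d can be 5, hence d = 5.
The 7 still-open variables together cover exactly {2, 3, 4, 6, 7, 8, 9} — 7 values for 7 variables — and 3 appears only in e's list, so e = 3.
The 6 still-open variables draw from only 6 values {2, 4, 6, 7, 8, 9}, so each is used; only h can be 7, hence h = 7.
a and b between them cover only {4, 9} — a naked pair. Remove those values from c, g.
So c = 2.

2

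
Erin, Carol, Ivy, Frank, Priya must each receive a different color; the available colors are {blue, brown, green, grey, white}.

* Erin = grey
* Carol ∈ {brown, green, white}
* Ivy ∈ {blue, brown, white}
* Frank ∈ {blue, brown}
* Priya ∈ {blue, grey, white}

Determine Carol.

green

Erin must be grey (only option left). Eliminate grey elsewhere: Priya.
The 4 still-open variables draw from only 4 values {blue, brown, green, white}, so each is used; only Carol can be green, hence Carol = green.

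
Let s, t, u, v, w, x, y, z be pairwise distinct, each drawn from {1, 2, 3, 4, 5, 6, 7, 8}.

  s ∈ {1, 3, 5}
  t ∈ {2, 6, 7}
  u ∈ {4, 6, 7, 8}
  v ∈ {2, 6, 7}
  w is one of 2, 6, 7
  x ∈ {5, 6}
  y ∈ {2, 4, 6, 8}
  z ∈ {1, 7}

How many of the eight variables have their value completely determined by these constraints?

3

The 8 variables draw from only 8 values {1, 2, 3, 4, 5, 6, 7, 8}, so each is used; only s can be 3, hence s = 3.
The 7 still-open variables together cover exactly {1, 2, 4, 5, 6, 7, 8} — 7 values for 7 variables — and 1 appears only in z's list, so z = 1.
Among the 6 still-open variables, 5 fits only x (and all 6 values in {2, 4, 5, 6, 7, 8} must be used), so x = 5.
t, v, w between them cover only {2, 6, 7} — a naked triple. Remove those values from u, y.
Determined: s=3, x=5, z=1. The other variables each still have more than one consistent value. That makes 3.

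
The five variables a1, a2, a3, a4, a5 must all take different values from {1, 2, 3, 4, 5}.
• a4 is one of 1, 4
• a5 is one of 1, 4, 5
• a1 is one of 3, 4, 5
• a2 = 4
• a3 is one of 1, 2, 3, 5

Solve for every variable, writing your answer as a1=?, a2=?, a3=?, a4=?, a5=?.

a2 has just one choice, so a2 = 4. Strike 4 from a1, a4, a5.
a4 must be 1 (only option left). Eliminate 1 elsewhere: a3, a5.
a5 must be 5 (only option left). Strike 5 from a1, a3.
a1's domain is down to {3}, so a1 = 3. Remove 3 from a3.
a3's domain is down to {2}, so a3 = 2.

a1=3, a2=4, a3=2, a4=1, a5=5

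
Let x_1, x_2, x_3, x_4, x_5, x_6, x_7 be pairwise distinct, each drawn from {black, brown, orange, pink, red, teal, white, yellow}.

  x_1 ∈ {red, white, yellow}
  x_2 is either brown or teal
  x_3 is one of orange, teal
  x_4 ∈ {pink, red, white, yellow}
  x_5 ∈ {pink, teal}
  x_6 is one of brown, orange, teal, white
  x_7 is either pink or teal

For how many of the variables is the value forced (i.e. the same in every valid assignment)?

x_5 and x_7 between them cover only {pink, teal} — a naked pair. Remove those values from x_2, x_3, x_4, x_6.
x_2 must be brown (only option left). Eliminate brown elsewhere: x_6.
x_3 must be orange (only option left). Eliminate orange elsewhere: x_6.
x_6 has just one choice, so x_6 = white. So x_1, x_4 can't be white.
Determined: x_2=brown, x_3=orange, x_6=white. The other variables each still have more than one consistent value. That makes 3.

3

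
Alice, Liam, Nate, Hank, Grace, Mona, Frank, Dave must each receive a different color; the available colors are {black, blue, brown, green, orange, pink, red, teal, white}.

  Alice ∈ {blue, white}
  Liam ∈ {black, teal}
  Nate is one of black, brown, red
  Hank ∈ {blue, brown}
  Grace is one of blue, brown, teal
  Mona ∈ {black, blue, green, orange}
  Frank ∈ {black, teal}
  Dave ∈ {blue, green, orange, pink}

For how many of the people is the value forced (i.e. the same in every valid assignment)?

Liam and Frank share exactly the 2 values {black, teal}; by pigeonhole those values go to them, so strike black, teal from Nate, Grace, Mona.
Hank and Grace between them cover only {blue, brown} — a naked pair. Remove those values from Alice, Nate, Mona, Dave.
That leaves Alice = white.
Nate must be red (only option left).
Determined: Alice=white, Nate=red. The other people each still have more than one consistent value. That makes 2.

2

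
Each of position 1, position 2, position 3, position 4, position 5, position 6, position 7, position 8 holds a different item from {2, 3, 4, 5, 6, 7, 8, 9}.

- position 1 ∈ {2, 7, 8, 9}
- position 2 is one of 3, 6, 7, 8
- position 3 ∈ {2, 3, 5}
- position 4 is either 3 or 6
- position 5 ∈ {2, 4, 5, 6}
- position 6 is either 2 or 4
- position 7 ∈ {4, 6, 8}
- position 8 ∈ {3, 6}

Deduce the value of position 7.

The 8 variables draw from only 8 values {2, 3, 4, 5, 6, 7, 8, 9}, so each is used; only position 1 can be 9, hence position 1 = 9.
The 7 still-open variables draw from only 7 values {2, 3, 4, 5, 6, 7, 8}, so each is used; only position 2 can be 7, hence position 2 = 7.
The 6 still-open variables draw from only 6 values {2, 3, 4, 5, 6, 8}, so each is used; only position 7 can be 8, hence position 7 = 8.

8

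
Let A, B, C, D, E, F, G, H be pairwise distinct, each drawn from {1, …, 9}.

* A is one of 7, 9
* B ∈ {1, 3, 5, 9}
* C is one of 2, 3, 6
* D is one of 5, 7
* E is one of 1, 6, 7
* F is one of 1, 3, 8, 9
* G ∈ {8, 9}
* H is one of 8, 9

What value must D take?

The 8 variables draw from only 8 values {1, 2, 3, 5, 6, 7, 8, 9}, so each is used; only C can be 2, hence C = 2.
Among the 7 still-open variables, 6 fits only E (and all 7 values in {1, 3, 5, 6, 7, 8, 9} must be used), so E = 6.
The 2 variables G and H are confined to {8, 9}, which locks those values in; drop them from A, B, F.
A must be 7 (only option left). Eliminate 7 elsewhere: D.
So D = 5.

5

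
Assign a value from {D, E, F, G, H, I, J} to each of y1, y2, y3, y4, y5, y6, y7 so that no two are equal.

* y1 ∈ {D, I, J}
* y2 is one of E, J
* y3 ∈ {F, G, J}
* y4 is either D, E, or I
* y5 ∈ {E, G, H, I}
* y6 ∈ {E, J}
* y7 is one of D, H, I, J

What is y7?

Among the 7 variables, F fits only y3 (and all 7 values in {D, E, F, G, H, I, J} must be used), so y3 = F.
Among the 6 still-open variables, G fits only y5 (and all 6 values in {D, E, G, H, I, J} must be used), so y5 = G.
The 5 still-open variables together cover exactly {D, E, H, I, J} — 5 values for 5 variables — and H appears only in y7's list, so y7 = H.

H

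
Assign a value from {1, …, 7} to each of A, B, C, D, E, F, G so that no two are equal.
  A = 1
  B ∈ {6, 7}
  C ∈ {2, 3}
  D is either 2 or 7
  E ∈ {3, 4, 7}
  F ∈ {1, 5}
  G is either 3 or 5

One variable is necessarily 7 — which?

A must be 1 (only option left). Strike 1 from F.
F has just one choice, so F = 5. Remove 5 from G.
G must be 3 (only option left). Remove 3 from C, E.
C has just one choice, so C = 2. Strike 2 from D.
So 7 goes to D.

D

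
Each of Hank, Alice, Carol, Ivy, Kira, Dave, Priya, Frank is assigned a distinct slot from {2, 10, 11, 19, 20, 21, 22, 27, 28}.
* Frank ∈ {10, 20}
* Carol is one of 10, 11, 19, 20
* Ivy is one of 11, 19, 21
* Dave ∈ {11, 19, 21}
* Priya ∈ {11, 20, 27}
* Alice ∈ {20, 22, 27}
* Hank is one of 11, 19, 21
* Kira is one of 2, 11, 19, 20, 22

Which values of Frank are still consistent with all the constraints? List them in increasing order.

10, 20

Among the 8 variables, 2 fits only Kira (and all 8 values in {2, 10, 11, 19, 20, 21, 22, 27} must be used), so Kira = 2.
The 7 still-open variables together cover exactly {10, 11, 19, 20, 21, 22, 27} — 7 values for 7 variables — and 22 appears only in Alice's list, so Alice = 22.
Among the 6 still-open variables, 27 fits only Priya (and all 6 values in {10, 11, 19, 20, 21, 27} must be used), so Priya = 27.
The 3 variables Hank, Ivy, Dave are confined to {11, 19, 21}, which locks those values in; drop them from Carol.
No further eliminations apply; Frank can still be any of 10, 20.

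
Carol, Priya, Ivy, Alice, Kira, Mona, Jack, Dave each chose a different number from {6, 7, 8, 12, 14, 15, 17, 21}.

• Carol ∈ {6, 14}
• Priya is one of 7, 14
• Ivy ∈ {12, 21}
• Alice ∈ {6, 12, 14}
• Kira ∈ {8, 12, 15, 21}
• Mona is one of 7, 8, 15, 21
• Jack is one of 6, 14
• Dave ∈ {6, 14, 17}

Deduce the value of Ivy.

21

The 8 variables together cover exactly {6, 7, 8, 12, 14, 15, 17, 21} — 8 values for 8 variables — and 17 appears only in Dave's list, so Dave = 17.
The 2 variables Carol and Jack are confined to {6, 14}, which locks those values in; drop them from Priya, Alice.
Priya has just one choice, so Priya = 7. Strike 7 from Mona.
Alice must be 12 (only option left). Remove 12 from Ivy, Kira.
So Ivy = 21.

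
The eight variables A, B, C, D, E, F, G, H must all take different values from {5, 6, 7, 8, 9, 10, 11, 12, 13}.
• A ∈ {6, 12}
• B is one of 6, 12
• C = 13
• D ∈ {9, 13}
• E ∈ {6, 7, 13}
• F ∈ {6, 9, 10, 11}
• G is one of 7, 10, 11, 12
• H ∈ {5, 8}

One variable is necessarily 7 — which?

C must be 13 (only option left). Remove 13 from D, E.
D has just one choice, so D = 9. Remove 9 from F.
The 2 variables A and B are confined to {6, 12}, which locks those values in; drop them from E, F, G.
So 7 goes to E.

E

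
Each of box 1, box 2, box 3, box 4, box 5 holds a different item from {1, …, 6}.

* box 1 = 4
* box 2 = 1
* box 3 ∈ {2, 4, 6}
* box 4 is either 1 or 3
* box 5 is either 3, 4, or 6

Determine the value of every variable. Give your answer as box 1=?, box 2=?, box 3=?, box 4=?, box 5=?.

box 1 must be 4 (only option left). So box 3, box 5 can't be 4.
box 2's domain is down to {1}, so box 2 = 1. Eliminate 1 elsewhere: box 4.
box 4 must be 3 (only option left). Remove 3 from box 5.
box 5's domain is down to {6}, so box 5 = 6. Eliminate 6 elsewhere: box 3.
box 3 must be 2 (only option left).

box 1=4, box 2=1, box 3=2, box 4=3, box 5=6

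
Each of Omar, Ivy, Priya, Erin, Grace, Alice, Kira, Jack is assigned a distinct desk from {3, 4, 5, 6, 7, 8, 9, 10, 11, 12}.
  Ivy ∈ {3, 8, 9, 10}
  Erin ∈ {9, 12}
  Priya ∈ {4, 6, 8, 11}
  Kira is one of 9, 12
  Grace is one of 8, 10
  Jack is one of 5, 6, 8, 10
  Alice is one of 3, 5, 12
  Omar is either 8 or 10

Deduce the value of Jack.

The 2 variables Omar and Grace are confined to {8, 10}, which locks those values in; drop them from Ivy, Priya, Jack.
The 2 variables Erin and Kira are confined to {9, 12}, which locks those values in; drop them from Ivy, Alice.
Ivy must be 3 (only option left). Remove 3 from Alice.
Alice's domain is down to {5}, so Alice = 5. Strike 5 from Jack.
So Jack = 6.

6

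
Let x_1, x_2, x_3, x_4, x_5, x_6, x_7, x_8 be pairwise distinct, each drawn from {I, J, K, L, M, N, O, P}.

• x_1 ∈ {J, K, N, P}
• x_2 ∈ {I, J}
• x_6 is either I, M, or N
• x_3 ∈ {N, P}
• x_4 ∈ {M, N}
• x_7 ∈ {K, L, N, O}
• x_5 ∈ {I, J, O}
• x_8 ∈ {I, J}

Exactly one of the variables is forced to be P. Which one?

Among the 8 variables, L fits only x_7 (and all 8 values in {I, J, K, L, M, N, O, P} must be used), so x_7 = L.
Among the 7 still-open variables, K fits only x_1 (and all 7 values in {I, J, K, M, N, O, P} must be used), so x_1 = K.
The 6 still-open variables together cover exactly {I, J, M, N, O, P} — 6 values for 6 variables — and O appears only in x_5's list, so x_5 = O.
The 5 still-open variables together cover exactly {I, J, M, N, P} — 5 values for 5 variables — and P appears only in x_3's list, so x_3 = P.

x_3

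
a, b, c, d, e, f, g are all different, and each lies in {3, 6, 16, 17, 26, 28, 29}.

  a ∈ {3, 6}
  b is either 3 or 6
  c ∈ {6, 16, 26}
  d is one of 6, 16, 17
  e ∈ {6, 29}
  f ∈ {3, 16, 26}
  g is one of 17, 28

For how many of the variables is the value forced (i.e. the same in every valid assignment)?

The 7 variables together cover exactly {3, 6, 16, 17, 26, 28, 29} — 7 values for 7 variables — and 28 appears only in g's list, so g = 28.
Among the 6 still-open variables, 17 fits only d (and all 6 values in {3, 6, 16, 17, 26, 29} must be used), so d = 17.
The 5 still-open variables together cover exactly {3, 6, 16, 26, 29} — 5 values for 5 variables — and 29 appears only in e's list, so e = 29.
a and b between them cover only {3, 6} — a naked pair. Remove those values from c, f.
Determined: d=17, e=29, g=28. The other variables each still have more than one consistent value. That makes 3.

3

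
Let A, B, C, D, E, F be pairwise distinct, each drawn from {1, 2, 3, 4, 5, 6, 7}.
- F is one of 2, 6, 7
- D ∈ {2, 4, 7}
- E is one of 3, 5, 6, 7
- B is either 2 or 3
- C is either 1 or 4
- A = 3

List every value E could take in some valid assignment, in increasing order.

5, 6, 7

A's domain is down to {3}, so A = 3. Remove 3 from B, E.
B's domain is down to {2}, so B = 2. Eliminate 2 elsewhere: D, F.
No further eliminations apply; E can still be any of 5, 6, 7.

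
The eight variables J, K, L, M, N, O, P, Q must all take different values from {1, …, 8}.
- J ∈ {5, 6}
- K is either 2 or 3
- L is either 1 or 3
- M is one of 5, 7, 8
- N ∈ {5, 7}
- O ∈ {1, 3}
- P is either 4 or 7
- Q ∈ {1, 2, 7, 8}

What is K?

2

Among the 8 variables, 4 fits only P (and all 8 values in {1, 2, 3, 4, 5, 6, 7, 8} must be used), so P = 4.
Among the 7 still-open variables, 6 fits only J (and all 7 values in {1, 2, 3, 5, 6, 7, 8} must be used), so J = 6.
The 2 variables L and O are confined to {1, 3}, which locks those values in; drop them from K, Q.
So K = 2.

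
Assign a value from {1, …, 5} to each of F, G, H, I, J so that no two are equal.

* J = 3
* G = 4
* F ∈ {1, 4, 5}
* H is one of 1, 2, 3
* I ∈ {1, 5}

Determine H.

G must be 4 (only option left). Eliminate 4 elsewhere: F.
J has just one choice, so J = 3. So H can't be 3.
The 3 still-open variables together cover exactly {1, 2, 5} — 3 values for 3 variables — and 2 appears only in H's list, so H = 2.

2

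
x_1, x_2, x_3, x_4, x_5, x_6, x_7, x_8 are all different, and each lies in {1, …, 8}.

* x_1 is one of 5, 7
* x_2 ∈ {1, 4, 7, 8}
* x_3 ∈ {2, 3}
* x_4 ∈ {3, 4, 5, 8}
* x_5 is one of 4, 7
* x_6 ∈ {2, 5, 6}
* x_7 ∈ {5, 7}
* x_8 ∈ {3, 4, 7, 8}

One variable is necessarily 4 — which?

The 8 variables together cover exactly {1, 2, 3, 4, 5, 6, 7, 8} — 8 values for 8 variables — and 1 appears only in x_2's list, so x_2 = 1.
Among the 7 still-open variables, 6 fits only x_6 (and all 7 values in {2, 3, 4, 5, 6, 7, 8} must be used), so x_6 = 6.
The 6 still-open variables draw from only 6 values {2, 3, 4, 5, 7, 8}, so each is used; only x_3 can be 2, hence x_3 = 2.
x_1 and x_7 between them cover only {5, 7} — a naked pair. Remove those values from x_4, x_5, x_8.
So 4 goes to x_5.

x_5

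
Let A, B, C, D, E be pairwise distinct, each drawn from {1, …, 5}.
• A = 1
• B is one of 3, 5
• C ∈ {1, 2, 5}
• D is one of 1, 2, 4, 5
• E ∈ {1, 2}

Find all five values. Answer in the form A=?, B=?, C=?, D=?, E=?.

A must be 1 (only option left). Strike 1 from C, D, E.
E must be 2 (only option left). So C, D can't be 2.
C has just one choice, so C = 5. Strike 5 from B, D.
That leaves D = 4.
B's domain is down to {3}, so B = 3.

A=1, B=3, C=5, D=4, E=2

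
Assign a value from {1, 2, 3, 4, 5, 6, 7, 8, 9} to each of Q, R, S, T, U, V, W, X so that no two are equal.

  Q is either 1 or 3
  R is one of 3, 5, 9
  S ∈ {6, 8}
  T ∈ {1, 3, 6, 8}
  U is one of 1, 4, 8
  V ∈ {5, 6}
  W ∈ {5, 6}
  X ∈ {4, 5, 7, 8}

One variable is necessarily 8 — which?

S

The 8 variables draw from only 8 values {1, 3, 4, 5, 6, 7, 8, 9}, so each is used; only X can be 7, hence X = 7.
Among the 7 still-open variables, 4 fits only U (and all 7 values in {1, 3, 4, 5, 6, 8, 9} must be used), so U = 4.
The 6 still-open variables together cover exactly {1, 3, 5, 6, 8, 9} — 6 values for 6 variables — and 9 appears only in R's list, so R = 9.
The 2 variables V and W are confined to {5, 6}, which locks those values in; drop them from S, T.
So 8 goes to S.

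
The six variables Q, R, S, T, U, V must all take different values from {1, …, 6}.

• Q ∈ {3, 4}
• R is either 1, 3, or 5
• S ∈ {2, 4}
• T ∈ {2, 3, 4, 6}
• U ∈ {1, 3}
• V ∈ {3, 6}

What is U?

Among the 6 variables, 5 fits only R (and all 6 values in {1, 2, 3, 4, 5, 6} must be used), so R = 5.
The 5 still-open variables draw from only 5 values {1, 2, 3, 4, 6}, so each is used; only U can be 1, hence U = 1.

1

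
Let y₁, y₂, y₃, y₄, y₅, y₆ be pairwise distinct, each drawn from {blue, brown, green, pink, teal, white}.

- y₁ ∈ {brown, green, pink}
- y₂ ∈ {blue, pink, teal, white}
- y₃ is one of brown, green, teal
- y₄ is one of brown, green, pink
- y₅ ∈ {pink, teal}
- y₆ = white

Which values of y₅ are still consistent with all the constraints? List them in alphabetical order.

y₆ has just one choice, so y₆ = white. Strike white from y₂.
The 5 still-open variables together cover exactly {blue, brown, green, pink, teal} — 5 values for 5 variables — and blue appears only in y₂'s list, so y₂ = blue.
No further eliminations apply; y₅ can still be any of pink, teal.

pink, teal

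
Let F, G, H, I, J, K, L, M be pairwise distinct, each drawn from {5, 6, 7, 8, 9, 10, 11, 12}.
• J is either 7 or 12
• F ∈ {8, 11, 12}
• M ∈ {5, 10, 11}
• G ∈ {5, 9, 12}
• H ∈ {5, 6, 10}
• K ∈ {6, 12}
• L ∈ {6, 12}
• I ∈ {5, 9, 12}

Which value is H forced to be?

10

The 8 variables draw from only 8 values {5, 6, 7, 8, 9, 10, 11, 12}, so each is used; only J can be 7, hence J = 7.
The 7 still-open variables draw from only 7 values {5, 6, 8, 9, 10, 11, 12}, so each is used; only F can be 8, hence F = 8.
The 6 still-open variables draw from only 6 values {5, 6, 9, 10, 11, 12}, so each is used; only M can be 11, hence M = 11.
Among the 5 still-open variables, 10 fits only H (and all 5 values in {5, 6, 9, 10, 12} must be used), so H = 10.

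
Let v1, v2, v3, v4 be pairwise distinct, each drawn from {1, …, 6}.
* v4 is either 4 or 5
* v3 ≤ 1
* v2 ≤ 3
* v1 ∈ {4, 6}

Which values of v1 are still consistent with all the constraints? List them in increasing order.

4, 6

v3 must be 1 (only option left). Eliminate 1 elsewhere: v2.
No further eliminations apply; v1 can still be any of 4, 6.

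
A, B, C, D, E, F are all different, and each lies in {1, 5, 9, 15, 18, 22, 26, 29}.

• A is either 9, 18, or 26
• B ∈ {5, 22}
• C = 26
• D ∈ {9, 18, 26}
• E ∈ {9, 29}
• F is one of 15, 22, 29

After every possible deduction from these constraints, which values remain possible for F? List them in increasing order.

15, 22

C must be 26 (only option left). Eliminate 26 elsewhere: A, D.
The 2 variables A and D are confined to {9, 18}, which locks those values in; drop them from E.
E's domain is down to {29}, so E = 29. Eliminate 29 elsewhere: F.
No further eliminations apply; F can still be any of 15, 22.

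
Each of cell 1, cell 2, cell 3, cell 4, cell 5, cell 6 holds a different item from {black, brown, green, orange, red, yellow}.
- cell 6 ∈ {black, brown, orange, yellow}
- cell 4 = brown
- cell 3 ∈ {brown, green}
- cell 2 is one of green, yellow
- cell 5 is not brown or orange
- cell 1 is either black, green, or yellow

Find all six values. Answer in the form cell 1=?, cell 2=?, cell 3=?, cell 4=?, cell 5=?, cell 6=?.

cell 1=black, cell 2=yellow, cell 3=green, cell 4=brown, cell 5=red, cell 6=orange

cell 4's domain is down to {brown}, so cell 4 = brown. Strike brown from cell 3, cell 6.
cell 3 has just one choice, so cell 3 = green. So cell 1, cell 2, cell 5 can't be green.
cell 2 must be yellow (only option left). Strike yellow from cell 1, cell 5, cell 6.
cell 1 must be black (only option left). Strike black from cell 5, cell 6.
cell 5's domain is down to {red}, so cell 5 = red.
cell 6 has just one choice, so cell 6 = orange.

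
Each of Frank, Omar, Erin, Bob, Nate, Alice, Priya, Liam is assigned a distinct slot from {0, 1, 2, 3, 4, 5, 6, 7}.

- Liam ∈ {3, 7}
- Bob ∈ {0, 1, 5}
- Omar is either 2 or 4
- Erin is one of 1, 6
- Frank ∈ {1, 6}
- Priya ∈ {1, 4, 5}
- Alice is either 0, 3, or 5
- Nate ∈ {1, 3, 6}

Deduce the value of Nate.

Among the 8 variables, 2 fits only Omar (and all 8 values in {0, 1, 2, 3, 4, 5, 6, 7} must be used), so Omar = 2.
The 7 still-open variables together cover exactly {0, 1, 3, 4, 5, 6, 7} — 7 values for 7 variables — and 4 appears only in Priya's list, so Priya = 4.
The 6 still-open variables together cover exactly {0, 1, 3, 5, 6, 7} — 6 values for 6 variables — and 7 appears only in Liam's list, so Liam = 7.
Frank and Erin between them cover only {1, 6} — a naked pair. Remove those values from Bob, Nate.
So Nate = 3.

3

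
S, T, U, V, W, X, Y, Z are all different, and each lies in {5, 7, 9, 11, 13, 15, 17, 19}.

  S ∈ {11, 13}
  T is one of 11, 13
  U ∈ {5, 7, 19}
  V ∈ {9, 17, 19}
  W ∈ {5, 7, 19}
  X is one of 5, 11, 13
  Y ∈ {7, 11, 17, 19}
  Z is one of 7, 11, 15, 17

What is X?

5

Among the 8 variables, 9 fits only V (and all 8 values in {5, 7, 9, 11, 13, 15, 17, 19} must be used), so V = 9.
Among the 7 still-open variables, 15 fits only Z (and all 7 values in {5, 7, 11, 13, 15, 17, 19} must be used), so Z = 15.
Among the 6 still-open variables, 17 fits only Y (and all 6 values in {5, 7, 11, 13, 17, 19} must be used), so Y = 17.
S and T between them cover only {11, 13} — a naked pair. Remove those values from X.
So X = 5.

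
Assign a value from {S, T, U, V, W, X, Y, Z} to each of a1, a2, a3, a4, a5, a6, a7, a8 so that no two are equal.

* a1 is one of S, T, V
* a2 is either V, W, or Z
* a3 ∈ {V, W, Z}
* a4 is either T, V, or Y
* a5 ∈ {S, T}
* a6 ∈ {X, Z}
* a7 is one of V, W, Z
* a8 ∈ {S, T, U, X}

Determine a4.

The 8 variables draw from only 8 values {S, T, U, V, W, X, Y, Z}, so each is used; only a8 can be U, hence a8 = U.
The 7 still-open variables draw from only 7 values {S, T, V, W, X, Y, Z}, so each is used; only a6 can be X, hence a6 = X.
Among the 6 still-open variables, Y fits only a4 (and all 6 values in {S, T, V, W, Y, Z} must be used), so a4 = Y.

Y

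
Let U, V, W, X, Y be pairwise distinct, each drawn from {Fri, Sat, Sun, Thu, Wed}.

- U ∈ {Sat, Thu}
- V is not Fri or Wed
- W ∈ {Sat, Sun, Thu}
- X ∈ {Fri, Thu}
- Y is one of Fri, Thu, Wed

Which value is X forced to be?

Fri

Among the 5 variables, Wed fits only Y (and all 5 values in {Fri, Sat, Sun, Thu, Wed} must be used), so Y = Wed.
The 4 still-open variables together cover exactly {Fri, Sat, Sun, Thu} — 4 values for 4 variables — and Fri appears only in X's list, so X = Fri.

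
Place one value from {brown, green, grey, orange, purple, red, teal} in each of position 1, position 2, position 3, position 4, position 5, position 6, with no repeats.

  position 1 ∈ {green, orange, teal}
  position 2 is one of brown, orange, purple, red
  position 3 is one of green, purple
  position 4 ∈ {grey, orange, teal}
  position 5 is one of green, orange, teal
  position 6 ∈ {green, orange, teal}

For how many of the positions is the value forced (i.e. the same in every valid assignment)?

The 3 variables position 1, position 5, position 6 are confined to {green, orange, teal}, which locks those values in; drop them from position 2, position 3, position 4.
position 3's domain is down to {purple}, so position 3 = purple. Eliminate purple elsewhere: position 2.
position 4's domain is down to {grey}, so position 4 = grey.
Determined: position 3=purple, position 4=grey. The other positions each still have more than one consistent value. That makes 2.

2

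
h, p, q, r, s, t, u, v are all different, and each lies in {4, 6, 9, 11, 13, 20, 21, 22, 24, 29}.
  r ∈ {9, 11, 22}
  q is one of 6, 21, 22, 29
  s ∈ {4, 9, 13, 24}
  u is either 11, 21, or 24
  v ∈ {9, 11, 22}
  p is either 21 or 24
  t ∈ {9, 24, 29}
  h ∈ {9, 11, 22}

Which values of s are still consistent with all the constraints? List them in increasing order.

The 3 variables h, r, v are confined to {9, 11, 22}, which locks those values in; drop them from q, s, t, u.
p and u share exactly the 2 values {21, 24}; by pigeonhole those values go to them, so strike 21, 24 from q, s, t.
That leaves t = 29. Eliminate 29 elsewhere: q.
That leaves q = 6.
No further eliminations apply; s can still be any of 4, 13.

4, 13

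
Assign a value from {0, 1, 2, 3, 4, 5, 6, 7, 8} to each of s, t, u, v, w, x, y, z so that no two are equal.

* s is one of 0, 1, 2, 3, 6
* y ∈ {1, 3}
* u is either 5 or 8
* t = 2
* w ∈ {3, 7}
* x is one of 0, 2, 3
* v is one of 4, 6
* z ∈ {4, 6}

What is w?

7

t has just one choice, so t = 2. Remove 2 from s, x.
v and z share exactly the 2 values {4, 6}; by pigeonhole those values go to them, so strike 4, 6 from s.
The 3 variables s, x, y are confined to {0, 1, 3}, which locks those values in; drop them from w.
So w = 7.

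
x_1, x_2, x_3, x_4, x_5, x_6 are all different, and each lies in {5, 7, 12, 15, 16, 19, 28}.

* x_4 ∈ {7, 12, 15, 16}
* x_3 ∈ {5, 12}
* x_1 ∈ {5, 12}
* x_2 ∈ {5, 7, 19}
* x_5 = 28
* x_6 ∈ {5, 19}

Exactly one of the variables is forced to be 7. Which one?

x_5 must be 28 (only option left).
The 2 variables x_1 and x_3 are confined to {5, 12}, which locks those values in; drop them from x_2, x_4, x_6.
x_6 must be 19 (only option left). Remove 19 from x_2.
So 7 goes to x_2.

x_2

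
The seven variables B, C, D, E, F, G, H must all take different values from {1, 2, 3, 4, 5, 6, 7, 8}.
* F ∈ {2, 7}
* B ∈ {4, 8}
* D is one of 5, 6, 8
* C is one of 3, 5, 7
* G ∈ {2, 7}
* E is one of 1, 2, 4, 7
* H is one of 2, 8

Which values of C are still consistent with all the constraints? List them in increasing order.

3, 5

The 2 variables F and G are confined to {2, 7}, which locks those values in; drop them from C, E, H.
H must be 8 (only option left). Remove 8 from B, D.
B has just one choice, so B = 4. Strike 4 from E.
That leaves E = 1.
No further eliminations apply; C can still be any of 3, 5.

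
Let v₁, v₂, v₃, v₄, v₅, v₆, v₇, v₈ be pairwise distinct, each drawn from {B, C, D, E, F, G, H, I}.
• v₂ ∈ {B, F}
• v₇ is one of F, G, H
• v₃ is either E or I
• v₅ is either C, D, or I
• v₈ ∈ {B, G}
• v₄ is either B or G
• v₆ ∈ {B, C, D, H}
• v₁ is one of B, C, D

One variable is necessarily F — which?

v₂

Among the 8 variables, E fits only v₃ (and all 8 values in {B, C, D, E, F, G, H, I} must be used), so v₃ = E.
Among the 7 still-open variables, I fits only v₅ (and all 7 values in {B, C, D, F, G, H, I} must be used), so v₅ = I.
v₄ and v₈ share exactly the 2 values {B, G}; by pigeonhole those values go to them, so strike B, G from v₁, v₂, v₆, v₇.
So F goes to v₂.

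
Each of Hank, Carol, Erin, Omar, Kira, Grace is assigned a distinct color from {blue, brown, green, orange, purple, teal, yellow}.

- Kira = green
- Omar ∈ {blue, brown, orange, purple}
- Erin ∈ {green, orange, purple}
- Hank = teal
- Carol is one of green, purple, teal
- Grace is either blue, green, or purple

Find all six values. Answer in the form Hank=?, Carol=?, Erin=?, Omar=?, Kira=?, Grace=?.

Hank's domain is down to {teal}, so Hank = teal. So Carol can't be teal.
That leaves Kira = green. Remove green from Carol, Erin, Grace.
Carol must be purple (only option left). Strike purple from Erin, Omar, Grace.
Erin has just one choice, so Erin = orange. Eliminate orange elsewhere: Omar.
Grace has just one choice, so Grace = blue. Remove blue from Omar.
Omar has just one choice, so Omar = brown.

Hank=teal, Carol=purple, Erin=orange, Omar=brown, Kira=green, Grace=blue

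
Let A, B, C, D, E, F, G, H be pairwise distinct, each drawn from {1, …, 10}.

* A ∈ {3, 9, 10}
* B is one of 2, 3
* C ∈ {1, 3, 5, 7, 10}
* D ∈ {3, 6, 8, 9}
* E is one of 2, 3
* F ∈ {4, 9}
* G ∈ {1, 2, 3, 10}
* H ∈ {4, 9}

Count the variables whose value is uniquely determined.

The 2 variables B and E are confined to {2, 3}, which locks those values in; drop them from A, C, D, G.
F and H share exactly the 2 values {4, 9}; by pigeonhole those values go to them, so strike 4, 9 from A, D.
A's domain is down to {10}, so A = 10. Strike 10 from C, G.
G's domain is down to {1}, so G = 1. Eliminate 1 elsewhere: C.
Determined: A=10, G=1. The other variables each still have more than one consistent value. That makes 2.

2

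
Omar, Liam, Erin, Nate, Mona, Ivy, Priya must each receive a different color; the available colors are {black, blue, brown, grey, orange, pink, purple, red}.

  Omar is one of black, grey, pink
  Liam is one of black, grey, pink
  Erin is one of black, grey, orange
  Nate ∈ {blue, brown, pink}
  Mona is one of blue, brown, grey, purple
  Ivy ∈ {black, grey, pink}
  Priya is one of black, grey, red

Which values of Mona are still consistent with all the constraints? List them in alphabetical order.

Omar, Liam, Ivy between them cover only {black, grey, pink} — a naked triple. Remove those values from Erin, Nate, Mona, Priya.
Erin has just one choice, so Erin = orange.
Priya's domain is down to {red}, so Priya = red.
No further eliminations apply; Mona can still be any of blue, brown, purple.

blue, brown, purple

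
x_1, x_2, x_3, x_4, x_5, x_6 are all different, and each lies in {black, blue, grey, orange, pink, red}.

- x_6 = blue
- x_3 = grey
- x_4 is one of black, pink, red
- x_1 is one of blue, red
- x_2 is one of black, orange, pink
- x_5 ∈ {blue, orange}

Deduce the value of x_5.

x_3's domain is down to {grey}, so x_3 = grey.
x_6's domain is down to {blue}, so x_6 = blue. Eliminate blue elsewhere: x_1, x_5.
So x_5 = orange.

orange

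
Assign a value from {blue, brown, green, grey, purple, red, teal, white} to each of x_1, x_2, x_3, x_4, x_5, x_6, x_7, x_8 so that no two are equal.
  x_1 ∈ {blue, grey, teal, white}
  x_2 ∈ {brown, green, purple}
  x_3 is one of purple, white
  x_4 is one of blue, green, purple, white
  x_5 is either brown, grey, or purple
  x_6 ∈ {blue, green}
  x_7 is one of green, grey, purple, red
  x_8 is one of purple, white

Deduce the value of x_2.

brown

Among the 8 variables, red fits only x_7 (and all 8 values in {blue, brown, green, grey, purple, red, teal, white} must be used), so x_7 = red.
The 7 still-open variables together cover exactly {blue, brown, green, grey, purple, teal, white} — 7 values for 7 variables — and teal appears only in x_1's list, so x_1 = teal.
Among the 6 still-open variables, grey fits only x_5 (and all 6 values in {blue, brown, green, grey, purple, white} must be used), so x_5 = grey.
The 5 still-open variables together cover exactly {blue, brown, green, purple, white} — 5 values for 5 variables — and brown appears only in x_2's list, so x_2 = brown.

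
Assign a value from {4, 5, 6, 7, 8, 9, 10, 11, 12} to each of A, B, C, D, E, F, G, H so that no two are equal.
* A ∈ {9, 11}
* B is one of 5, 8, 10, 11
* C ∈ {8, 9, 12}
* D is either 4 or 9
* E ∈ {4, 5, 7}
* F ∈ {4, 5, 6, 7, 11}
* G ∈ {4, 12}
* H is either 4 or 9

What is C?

8

The 2 variables D and H are confined to {4, 9}, which locks those values in; drop them from A, C, E, F, G.
A must be 11 (only option left). Eliminate 11 elsewhere: B, F.
That leaves G = 12. So C can't be 12.
So C = 8.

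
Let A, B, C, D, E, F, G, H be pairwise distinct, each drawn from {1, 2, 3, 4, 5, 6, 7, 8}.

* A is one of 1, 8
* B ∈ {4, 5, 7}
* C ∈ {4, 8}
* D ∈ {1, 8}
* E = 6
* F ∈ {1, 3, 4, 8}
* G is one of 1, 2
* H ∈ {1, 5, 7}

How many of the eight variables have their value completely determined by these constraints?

E has just one choice, so E = 6.
The 7 still-open variables draw from only 7 values {1, 2, 3, 4, 5, 7, 8}, so each is used; only G can be 2, hence G = 2.
Among the 6 still-open variables, 3 fits only F (and all 6 values in {1, 3, 4, 5, 7, 8} must be used), so F = 3.
A and D share exactly the 2 values {1, 8}; by pigeonhole those values go to them, so strike 1, 8 from C, H.
C has just one choice, so C = 4. Strike 4 from B.
Determined: C=4, E=6, F=3, G=2. The other variables each still have more than one consistent value. That makes 4.

4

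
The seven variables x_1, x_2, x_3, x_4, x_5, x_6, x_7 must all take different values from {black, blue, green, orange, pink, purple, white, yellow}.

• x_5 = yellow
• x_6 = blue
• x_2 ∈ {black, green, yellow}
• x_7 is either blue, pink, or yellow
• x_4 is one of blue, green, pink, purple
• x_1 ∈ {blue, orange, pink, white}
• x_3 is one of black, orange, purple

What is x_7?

x_5 has just one choice, so x_5 = yellow. Strike yellow from x_2, x_7.
x_6 has just one choice, so x_6 = blue. Eliminate blue elsewhere: x_1, x_4, x_7.
So x_7 = pink.

pink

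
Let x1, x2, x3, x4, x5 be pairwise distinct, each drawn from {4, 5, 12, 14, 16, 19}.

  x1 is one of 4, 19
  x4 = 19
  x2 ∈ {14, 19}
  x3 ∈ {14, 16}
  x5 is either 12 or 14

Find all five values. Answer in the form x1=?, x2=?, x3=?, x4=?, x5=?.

x1=4, x2=14, x3=16, x4=19, x5=12

x4's domain is down to {19}, so x4 = 19. Eliminate 19 elsewhere: x1, x2.
x1 has just one choice, so x1 = 4.
x2 has just one choice, so x2 = 14. Eliminate 14 elsewhere: x3, x5.
x3 has just one choice, so x3 = 16.
x5's domain is down to {12}, so x5 = 12.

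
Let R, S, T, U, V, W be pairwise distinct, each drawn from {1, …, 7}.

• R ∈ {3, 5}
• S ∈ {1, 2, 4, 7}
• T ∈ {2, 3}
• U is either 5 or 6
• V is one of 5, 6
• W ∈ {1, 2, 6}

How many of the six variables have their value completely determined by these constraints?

U and V between them cover only {5, 6} — a naked pair. Remove those values from R, W.
That leaves R = 3. Remove 3 from T.
T must be 2 (only option left). So S, W can't be 2.
W's domain is down to {1}, so W = 1. Strike 1 from S.
Determined: R=3, T=2, W=1. The other variables each still have more than one consistent value. That makes 3.

3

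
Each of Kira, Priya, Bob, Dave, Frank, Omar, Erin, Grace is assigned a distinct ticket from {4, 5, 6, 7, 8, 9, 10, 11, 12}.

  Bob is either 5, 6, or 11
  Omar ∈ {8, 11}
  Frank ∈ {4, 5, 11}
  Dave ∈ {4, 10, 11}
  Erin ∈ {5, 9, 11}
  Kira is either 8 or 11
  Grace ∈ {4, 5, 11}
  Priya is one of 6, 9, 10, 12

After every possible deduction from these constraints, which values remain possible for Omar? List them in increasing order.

The 8 variables draw from only 8 values {4, 5, 6, 8, 9, 10, 11, 12}, so each is used; only Priya can be 12, hence Priya = 12.
The 7 still-open variables together cover exactly {4, 5, 6, 8, 9, 10, 11} — 7 values for 7 variables — and 6 appears only in Bob's list, so Bob = 6.
The 6 still-open variables draw from only 6 values {4, 5, 8, 9, 10, 11}, so each is used; only Erin can be 9, hence Erin = 9.
The 5 still-open variables together cover exactly {4, 5, 8, 10, 11} — 5 values for 5 variables — and 10 appears only in Dave's list, so Dave = 10.
Kira and Omar between them cover only {8, 11} — a naked pair. Remove those values from Frank, Grace.
No further eliminations apply; Omar can still be any of 8, 11.

8, 11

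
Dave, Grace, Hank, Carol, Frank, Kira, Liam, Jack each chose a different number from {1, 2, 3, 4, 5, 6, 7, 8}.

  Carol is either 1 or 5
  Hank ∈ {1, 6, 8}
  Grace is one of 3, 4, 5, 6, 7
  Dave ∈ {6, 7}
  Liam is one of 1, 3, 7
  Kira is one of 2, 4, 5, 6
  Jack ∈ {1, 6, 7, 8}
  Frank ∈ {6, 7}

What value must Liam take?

The 8 variables together cover exactly {1, 2, 3, 4, 5, 6, 7, 8} — 8 values for 8 variables — and 2 appears only in Kira's list, so Kira = 2.
Among the 7 still-open variables, 4 fits only Grace (and all 7 values in {1, 3, 4, 5, 6, 7, 8} must be used), so Grace = 4.
The 6 still-open variables draw from only 6 values {1, 3, 5, 6, 7, 8}, so each is used; only Liam can be 3, hence Liam = 3.

3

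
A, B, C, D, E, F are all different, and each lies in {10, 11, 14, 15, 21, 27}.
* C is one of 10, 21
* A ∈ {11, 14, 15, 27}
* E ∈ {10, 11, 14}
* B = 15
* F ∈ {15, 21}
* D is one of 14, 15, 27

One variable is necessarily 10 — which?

B has just one choice, so B = 15. Eliminate 15 elsewhere: A, D, F.
That leaves F = 21. Eliminate 21 elsewhere: C.
So 10 goes to C.

C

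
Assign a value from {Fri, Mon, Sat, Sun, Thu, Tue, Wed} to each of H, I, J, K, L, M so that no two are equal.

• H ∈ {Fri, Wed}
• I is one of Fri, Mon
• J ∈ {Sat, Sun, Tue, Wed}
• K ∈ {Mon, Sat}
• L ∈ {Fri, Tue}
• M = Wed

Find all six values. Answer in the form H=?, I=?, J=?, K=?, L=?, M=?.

M has just one choice, so M = Wed. Remove Wed from H, J.
H's domain is down to {Fri}, so H = Fri. Remove Fri from I, L.
I has just one choice, so I = Mon. Remove Mon from K.
That leaves K = Sat. Remove Sat from J.
That leaves L = Tue. So J can't be Tue.
J's domain is down to {Sun}, so J = Sun.

H=Fri, I=Mon, J=Sun, K=Sat, L=Tue, M=Wed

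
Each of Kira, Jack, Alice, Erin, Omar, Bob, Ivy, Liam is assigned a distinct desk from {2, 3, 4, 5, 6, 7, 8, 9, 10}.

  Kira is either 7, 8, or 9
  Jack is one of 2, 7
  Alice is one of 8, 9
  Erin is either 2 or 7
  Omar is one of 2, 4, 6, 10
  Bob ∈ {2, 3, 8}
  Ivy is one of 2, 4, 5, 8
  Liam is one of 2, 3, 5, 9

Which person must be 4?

The 2 variables Jack and Erin are confined to {2, 7}, which locks those values in; drop them from Kira, Omar, Bob, Ivy, Liam.
Kira and Alice share exactly the 2 values {8, 9}; by pigeonhole those values go to them, so strike 8, 9 from Bob, Ivy, Liam.
Bob's domain is down to {3}, so Bob = 3. Eliminate 3 elsewhere: Liam.
Liam's domain is down to {5}, so Liam = 5. Remove 5 from Ivy.
So 4 goes to Ivy.

Ivy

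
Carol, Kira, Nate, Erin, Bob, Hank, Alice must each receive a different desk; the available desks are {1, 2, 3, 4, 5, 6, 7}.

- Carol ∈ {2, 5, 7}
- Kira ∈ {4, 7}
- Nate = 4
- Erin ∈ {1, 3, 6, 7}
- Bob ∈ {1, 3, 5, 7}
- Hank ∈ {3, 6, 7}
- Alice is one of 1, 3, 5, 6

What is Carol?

2

Nate must be 4 (only option left). Eliminate 4 elsewhere: Kira.
Kira has just one choice, so Kira = 7. So Carol, Erin, Bob, Hank can't be 7.
The 5 still-open variables draw from only 5 values {1, 2, 3, 5, 6}, so each is used; only Carol can be 2, hence Carol = 2.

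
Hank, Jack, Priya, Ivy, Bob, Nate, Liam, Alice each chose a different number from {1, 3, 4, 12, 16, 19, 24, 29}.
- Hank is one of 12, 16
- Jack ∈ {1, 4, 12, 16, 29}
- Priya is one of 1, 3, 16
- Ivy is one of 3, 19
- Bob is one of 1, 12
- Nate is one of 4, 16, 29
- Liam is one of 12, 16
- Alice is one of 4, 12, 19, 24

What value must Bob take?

1

Among the 8 variables, 24 fits only Alice (and all 8 values in {1, 3, 4, 12, 16, 19, 24, 29} must be used), so Alice = 24.
The 7 still-open variables together cover exactly {1, 3, 4, 12, 16, 19, 29} — 7 values for 7 variables — and 19 appears only in Ivy's list, so Ivy = 19.
The 6 still-open variables together cover exactly {1, 3, 4, 12, 16, 29} — 6 values for 6 variables — and 3 appears only in Priya's list, so Priya = 3.
Hank and Liam share exactly the 2 values {12, 16}; by pigeonhole those values go to them, so strike 12, 16 from Jack, Bob, Nate.
So Bob = 1.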